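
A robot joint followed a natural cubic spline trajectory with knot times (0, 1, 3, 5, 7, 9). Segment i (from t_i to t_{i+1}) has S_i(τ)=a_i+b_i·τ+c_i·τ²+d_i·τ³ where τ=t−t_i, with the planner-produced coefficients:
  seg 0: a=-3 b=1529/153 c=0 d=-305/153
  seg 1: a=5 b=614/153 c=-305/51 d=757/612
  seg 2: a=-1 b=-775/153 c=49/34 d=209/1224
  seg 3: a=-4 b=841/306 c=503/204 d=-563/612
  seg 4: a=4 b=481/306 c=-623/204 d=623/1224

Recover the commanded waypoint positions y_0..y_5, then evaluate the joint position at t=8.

y_0=-3 y_1=5 y_2=-1 y_3=-4 y_4=4 y_5=-1
S(8) = 1235/408

y_0 = S_0(0) = a_0 = -3
y_1 = S_1(0) = a_1 = 5
y_2 = S_2(0) = a_2 = -1
y_3 = S_3(0) = a_3 = -4
y_4 = S_4(0) = a_4 = 4
y_5 = S_4(2) = -1
t_q=8 is in segment 4 (τ=1); S_4(τ)=1235/408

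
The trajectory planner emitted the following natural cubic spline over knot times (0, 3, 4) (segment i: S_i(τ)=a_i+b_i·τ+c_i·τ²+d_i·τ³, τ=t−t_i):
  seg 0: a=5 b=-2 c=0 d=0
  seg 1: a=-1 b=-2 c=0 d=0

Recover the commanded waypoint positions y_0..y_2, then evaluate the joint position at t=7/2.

y_0=5 y_1=-1 y_2=-3
S(7/2) = -2

y_0 = S_0(0) = a_0 = 5
y_1 = S_1(0) = a_1 = -1
y_2 = S_1(1) = -3
t_q=7/2 is in segment 1 (τ=1/2); S_1(τ)=-2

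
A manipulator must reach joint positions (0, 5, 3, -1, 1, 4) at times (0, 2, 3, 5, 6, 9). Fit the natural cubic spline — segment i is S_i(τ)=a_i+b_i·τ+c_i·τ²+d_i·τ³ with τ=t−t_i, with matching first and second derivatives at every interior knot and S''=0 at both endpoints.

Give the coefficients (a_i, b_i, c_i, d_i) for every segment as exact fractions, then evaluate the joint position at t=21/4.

  seg 0: a=0 b=11501/2906 c=0 d=-1059/2906
  seg 1: a=5 b=-1207/2906 c=-3177/1453 d=1749/2906
  seg 2: a=3 b=-4334/1453 c=-1107/2906 d=2535/5812
  seg 3: a=-1 b=1057/1453 c=3249/1453 d=-1400/1453
  seg 4: a=1 b=3355/1453 c=-951/1453 d=317/4359
S(21/4) = -16121/23248

Δ: Δ0=5/2, Δ1=-2, Δ2=-2, Δ3=2, Δ4=1
row 1: diag=6, rhs=-27; c'=1/6, d'=-9/2
row 2: denom=6−1·1/6=35/6; d'=(0−1·-9/2)/(35/6)=27/35
row 3: denom=6−2·12/35=186/35; d'=(24−2·27/35)/(186/35)=131/31
row 4: denom=8−1·35/186=1453/186; d'=(-6−1·131/31)/(1453/186)=-1902/1453
back: M4=-1902/1453
back: M3=131/31−35/186·-1902/1453=6498/1453
back: M2=27/35−12/35·6498/1453=-1107/1453
back: M1=-9/2−1/6·-1107/1453=-6354/1453
M: M0=0, M1=-6354/1453, M2=-1107/1453, M3=6498/1453, M4=-1902/1453, M5=0
seg 0: a=0, c=M0/2=0, d=(M1−M0)/(6·2)=-1059/2906, b=Δ0−h0·(2M0+M1)/6=11501/2906
seg 1: a=5, c=M1/2=-3177/1453, d=(M2−M1)/(6·1)=1749/2906, b=Δ1−h1·(2M1+M2)/6=-1207/2906
seg 2: a=3, c=M2/2=-1107/2906, d=(M3−M2)/(6·2)=2535/5812, b=Δ2−h2·(2M2+M3)/6=-4334/1453
seg 3: a=-1, c=M3/2=3249/1453, d=(M4−M3)/(6·1)=-1400/1453, b=Δ3−h3·(2M3+M4)/6=1057/1453
seg 4: a=1, c=M4/2=-951/1453, d=(M5−M4)/(6·3)=317/4359, b=Δ4−h4·(2M4+M5)/6=3355/1453
t_q=21/4 → seg 3, τ=1/4; S=-1+1057/1453·τ+3249/1453·τ²+-1400/1453·τ³=-16121/23248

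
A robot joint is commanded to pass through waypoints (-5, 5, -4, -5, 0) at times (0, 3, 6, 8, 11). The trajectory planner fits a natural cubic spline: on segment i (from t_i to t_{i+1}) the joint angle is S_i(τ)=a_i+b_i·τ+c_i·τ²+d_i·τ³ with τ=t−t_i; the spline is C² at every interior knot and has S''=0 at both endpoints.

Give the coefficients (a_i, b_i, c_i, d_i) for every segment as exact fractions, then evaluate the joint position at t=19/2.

Δ: Δ0=10/3, Δ1=-3, Δ2=-1/2, Δ3=5/3
row 1: diag=12, rhs=-38; c'=1/4, d'=-19/6
row 2: denom=10−3·1/4=37/4; d'=(15−3·-19/6)/(37/4)=98/37
row 3: denom=10−2·8/37=354/37; d'=(13−2·98/37)/(354/37)=95/118
back: M3=95/118
back: M2=98/37−8/37·95/118=146/59
back: M1=-19/6−1/4·146/59=-670/177
M: M0=0, M1=-670/177, M2=146/59, M3=95/118, M4=0
seg 0: a=-5, c=M0/2=0, d=(M1−M0)/(6·3)=-335/1593, b=Δ0−h0·(2M0+M1)/6=925/177
seg 1: a=5, c=M1/2=-335/177, d=(M2−M1)/(6·3)=554/1593, b=Δ1−h1·(2M1+M2)/6=-80/177
seg 2: a=-4, c=M2/2=73/59, d=(M3−M2)/(6·2)=-197/1416, b=Δ2−h2·(2M2+M3)/6=-428/177
seg 3: a=-5, c=M3/2=95/236, d=(M4−M3)/(6·3)=-95/2124, b=Δ3−h3·(2M3+M4)/6=305/354
t_q=19/2 → seg 3, τ=3/2; S=-5+305/354·τ+95/236·τ²+-95/2124·τ³=-5575/1888

  seg 0: a=-5 b=925/177 c=0 d=-335/1593
  seg 1: a=5 b=-80/177 c=-335/177 d=554/1593
  seg 2: a=-4 b=-428/177 c=73/59 d=-197/1416
  seg 3: a=-5 b=305/354 c=95/236 d=-95/2124
S(19/2) = -5575/1888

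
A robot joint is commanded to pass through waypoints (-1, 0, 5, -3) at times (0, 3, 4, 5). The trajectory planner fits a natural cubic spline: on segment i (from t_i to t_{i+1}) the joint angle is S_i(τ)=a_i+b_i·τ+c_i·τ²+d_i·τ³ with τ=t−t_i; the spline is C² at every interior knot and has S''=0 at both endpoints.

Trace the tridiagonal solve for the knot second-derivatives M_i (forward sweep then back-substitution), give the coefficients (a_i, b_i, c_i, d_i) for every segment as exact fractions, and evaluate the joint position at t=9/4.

Δ: Δ0=1/3, Δ1=5, Δ2=-8
row 1: diag=8, rhs=28; c'=1/8, d'=7/2
row 2: denom=4−1·1/8=31/8; d'=(-78−1·7/2)/(31/8)=-652/31
back: M2=-652/31
back: M1=7/2−1/8·-652/31=190/31
M: M0=0, M1=190/31, M2=-652/31, M3=0
seg 0: a=-1, c=M0/2=0, d=(M1−M0)/(6·3)=95/279, b=Δ0−h0·(2M0+M1)/6=-254/93
seg 1: a=0, c=M1/2=95/31, d=(M2−M1)/(6·1)=-421/93, b=Δ1−h1·(2M1+M2)/6=601/93
seg 2: a=5, c=M2/2=-326/31, d=(M3−M2)/(6·1)=326/93, b=Δ2−h2·(2M2+M3)/6=-92/93
t_q=9/4 → seg 0, τ=9/4; S=-1+-254/93·τ+0·τ²+95/279·τ³=-6481/1984

  seg 0: a=-1 b=-254/93 c=0 d=95/279
  seg 1: a=0 b=601/93 c=95/31 d=-421/93
  seg 2: a=5 b=-92/93 c=-326/31 d=326/93
S(9/4) = -6481/1984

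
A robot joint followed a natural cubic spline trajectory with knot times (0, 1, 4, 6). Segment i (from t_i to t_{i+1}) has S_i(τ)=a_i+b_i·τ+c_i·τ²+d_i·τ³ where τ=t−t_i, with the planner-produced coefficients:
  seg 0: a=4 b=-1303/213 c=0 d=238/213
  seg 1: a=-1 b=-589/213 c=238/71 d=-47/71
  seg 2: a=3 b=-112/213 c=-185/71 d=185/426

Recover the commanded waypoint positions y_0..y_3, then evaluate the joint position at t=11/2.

y_0 = S_0(0) = a_0 = 4
y_1 = S_1(0) = a_1 = -1
y_2 = S_2(0) = a_2 = 3
y_3 = S_2(2) = -5
t_q=11/2 is in segment 2 (τ=3/2); S_2(τ)=-2483/1136

y_0=4 y_1=-1 y_2=3 y_3=-5
S(11/2) = -2483/1136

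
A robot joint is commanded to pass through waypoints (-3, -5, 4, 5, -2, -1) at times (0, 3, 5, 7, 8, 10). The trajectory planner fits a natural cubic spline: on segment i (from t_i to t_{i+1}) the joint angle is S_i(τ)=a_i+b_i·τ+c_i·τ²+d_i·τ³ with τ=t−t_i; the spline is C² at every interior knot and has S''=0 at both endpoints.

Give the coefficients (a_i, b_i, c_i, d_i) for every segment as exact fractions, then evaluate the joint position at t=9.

Δ: Δ0=-2/3, Δ1=9/2, Δ2=1/2, Δ3=-7, Δ4=1/2
row 1: diag=10, rhs=31; c'=1/5, d'=31/10
row 2: denom=8−2·1/5=38/5; d'=(-24−2·31/10)/(38/5)=-151/38
row 3: denom=6−2·5/19=104/19; d'=(-45−2·-151/38)/(104/19)=-88/13
row 4: denom=6−1·19/104=605/104; d'=(45−1·-88/13)/(605/104)=5384/605
back: M4=5384/605
back: M3=-88/13−19/104·5384/605=-5079/605
back: M2=-151/38−5/19·-5079/605=-427/242
back: M1=31/10−1/5·-427/242=2089/605
M: M0=0, M1=2089/605, M2=-427/242, M3=-5079/605, M4=5384/605, M5=0
seg 0: a=-3, c=M0/2=0, d=(M1−M0)/(6·3)=2089/10890, b=Δ0−h0·(2M0+M1)/6=-8687/3630
seg 1: a=-5, c=M1/2=2089/1210, d=(M2−M1)/(6·2)=-6313/14520, b=Δ1−h1·(2M1+M2)/6=5057/1815
seg 2: a=4, c=M2/2=-427/484, d=(M3−M2)/(6·2)=-8023/14520, b=Δ2−h2·(2M2+M3)/6=16243/3630
seg 3: a=5, c=M3/2=-5079/1210, d=(M4−M3)/(6·1)=10463/3630, b=Δ3−h3·(2M3+M4)/6=-938/165
seg 4: a=-2, c=M4/2=2692/605, d=(M5−M4)/(6·2)=-1346/1815, b=Δ4−h4·(2M4+M5)/6=-19721/3630
t_q=9 → seg 4, τ=1; S=-2+-19721/3630·τ+2692/605·τ²+-1346/1815·τ³=-4507/1210

  seg 0: a=-3 b=-8687/3630 c=0 d=2089/10890
  seg 1: a=-5 b=5057/1815 c=2089/1210 d=-6313/14520
  seg 2: a=4 b=16243/3630 c=-427/484 d=-8023/14520
  seg 3: a=5 b=-938/165 c=-5079/1210 d=10463/3630
  seg 4: a=-2 b=-19721/3630 c=2692/605 d=-1346/1815
S(9) = -4507/1210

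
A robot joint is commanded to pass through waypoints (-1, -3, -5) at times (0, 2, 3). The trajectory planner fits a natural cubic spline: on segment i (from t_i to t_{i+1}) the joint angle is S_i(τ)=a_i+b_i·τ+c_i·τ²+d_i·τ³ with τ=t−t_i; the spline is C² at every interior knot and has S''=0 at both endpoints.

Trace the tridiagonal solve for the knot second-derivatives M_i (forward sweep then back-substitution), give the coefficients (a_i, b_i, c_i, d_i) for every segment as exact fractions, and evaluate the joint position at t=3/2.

Δ: Δ0=-1, Δ1=-2
row 1: diag=6, rhs=-6; c'=1/6, d'=-1
back: M1=-1
M: M0=0, M1=-1, M2=0
seg 0: a=-1, c=M0/2=0, d=(M1−M0)/(6·2)=-1/12, b=Δ0−h0·(2M0+M1)/6=-2/3
seg 1: a=-3, c=M1/2=-1/2, d=(M2−M1)/(6·1)=1/6, b=Δ1−h1·(2M1+M2)/6=-5/3
t_q=3/2 → seg 0, τ=3/2; S=-1+-2/3·τ+0·τ²+-1/12·τ³=-73/32

  seg 0: a=-1 b=-2/3 c=0 d=-1/12
  seg 1: a=-3 b=-5/3 c=-1/2 d=1/6
S(3/2) = -73/32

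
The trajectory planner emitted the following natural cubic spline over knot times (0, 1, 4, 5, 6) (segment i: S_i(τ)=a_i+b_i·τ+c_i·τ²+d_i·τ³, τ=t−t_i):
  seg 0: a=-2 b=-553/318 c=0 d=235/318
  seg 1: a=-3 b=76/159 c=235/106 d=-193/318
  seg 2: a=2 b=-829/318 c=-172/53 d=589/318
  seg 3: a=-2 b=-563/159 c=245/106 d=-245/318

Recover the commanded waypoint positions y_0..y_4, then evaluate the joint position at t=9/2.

y_0 = S_0(0) = a_0 = -2
y_1 = S_1(0) = a_1 = -3
y_2 = S_2(0) = a_2 = 2
y_3 = S_3(0) = a_3 = -2
y_4 = S_3(1) = -4
t_q=9/2 is in segment 2 (τ=1/2); S_2(τ)=99/848

y_0=-2 y_1=-3 y_2=2 y_3=-2 y_4=-4
S(9/2) = 99/848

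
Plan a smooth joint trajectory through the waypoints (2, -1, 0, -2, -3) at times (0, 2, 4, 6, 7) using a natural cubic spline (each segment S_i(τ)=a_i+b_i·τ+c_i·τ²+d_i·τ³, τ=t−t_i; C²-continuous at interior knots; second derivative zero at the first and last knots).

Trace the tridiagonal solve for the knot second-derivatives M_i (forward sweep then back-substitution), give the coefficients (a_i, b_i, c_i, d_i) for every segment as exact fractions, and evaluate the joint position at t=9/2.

  seg 0: a=2 b=-88/41 c=0 d=53/328
  seg 1: a=-1 b=-17/82 c=159/164 d=-101/328
  seg 2: a=0 b=-1/41 c=-36/41 d=8/41
  seg 3: a=-2 b=-49/41 c=12/41 d=-4/41
S(9/2) = -17/82

Δ: Δ0=-3/2, Δ1=1/2, Δ2=-1, Δ3=-1
row 1: diag=8, rhs=12; c'=1/4, d'=3/2
row 2: denom=8−2·1/4=15/2; d'=(-9−2·3/2)/(15/2)=-8/5
row 3: denom=6−2·4/15=82/15; d'=(0−2·-8/5)/(82/15)=24/41
back: M3=24/41
back: M2=-8/5−4/15·24/41=-72/41
back: M1=3/2−1/4·-72/41=159/82
M: M0=0, M1=159/82, M2=-72/41, M3=24/41, M4=0
seg 0: a=2, c=M0/2=0, d=(M1−M0)/(6·2)=53/328, b=Δ0−h0·(2M0+M1)/6=-88/41
seg 1: a=-1, c=M1/2=159/164, d=(M2−M1)/(6·2)=-101/328, b=Δ1−h1·(2M1+M2)/6=-17/82
seg 2: a=0, c=M2/2=-36/41, d=(M3−M2)/(6·2)=8/41, b=Δ2−h2·(2M2+M3)/6=-1/41
seg 3: a=-2, c=M3/2=12/41, d=(M4−M3)/(6·1)=-4/41, b=Δ3−h3·(2M3+M4)/6=-49/41
t_q=9/2 → seg 2, τ=1/2; S=0+-1/41·τ+-36/41·τ²+8/41·τ³=-17/82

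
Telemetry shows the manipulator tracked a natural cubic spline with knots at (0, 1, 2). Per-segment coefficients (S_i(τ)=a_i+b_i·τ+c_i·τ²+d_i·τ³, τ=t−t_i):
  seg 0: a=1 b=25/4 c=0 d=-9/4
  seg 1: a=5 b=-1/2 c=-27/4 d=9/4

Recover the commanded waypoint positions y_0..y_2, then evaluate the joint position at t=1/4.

y_0 = S_0(0) = a_0 = 1
y_1 = S_1(0) = a_1 = 5
y_2 = S_1(1) = 0
t_q=1/4 is in segment 0 (τ=1/4); S_0(τ)=647/256

y_0=1 y_1=5 y_2=0
S(1/4) = 647/256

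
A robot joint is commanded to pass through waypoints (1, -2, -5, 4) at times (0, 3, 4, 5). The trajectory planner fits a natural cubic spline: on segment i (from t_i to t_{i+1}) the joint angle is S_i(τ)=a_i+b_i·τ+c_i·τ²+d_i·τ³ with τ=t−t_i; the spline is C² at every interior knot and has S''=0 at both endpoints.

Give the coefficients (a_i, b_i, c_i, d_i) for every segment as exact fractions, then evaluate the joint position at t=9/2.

Δ: Δ0=-1, Δ1=-3, Δ2=9
row 1: diag=8, rhs=-12; c'=1/8, d'=-3/2
row 2: denom=4−1·1/8=31/8; d'=(72−1·-3/2)/(31/8)=588/31
back: M2=588/31
back: M1=-3/2−1/8·588/31=-120/31
M: M0=0, M1=-120/31, M2=588/31, M3=0
seg 0: a=1, c=M0/2=0, d=(M1−M0)/(6·3)=-20/93, b=Δ0−h0·(2M0+M1)/6=29/31
seg 1: a=-2, c=M1/2=-60/31, d=(M2−M1)/(6·1)=118/31, b=Δ1−h1·(2M1+M2)/6=-151/31
seg 2: a=-5, c=M2/2=294/31, d=(M3−M2)/(6·1)=-98/31, b=Δ2−h2·(2M2+M3)/6=83/31
t_q=9/2 → seg 2, τ=1/2; S=-5+83/31·τ+294/31·τ²+-98/31·τ³=-209/124

  seg 0: a=1 b=29/31 c=0 d=-20/93
  seg 1: a=-2 b=-151/31 c=-60/31 d=118/31
  seg 2: a=-5 b=83/31 c=294/31 d=-98/31
S(9/2) = -209/124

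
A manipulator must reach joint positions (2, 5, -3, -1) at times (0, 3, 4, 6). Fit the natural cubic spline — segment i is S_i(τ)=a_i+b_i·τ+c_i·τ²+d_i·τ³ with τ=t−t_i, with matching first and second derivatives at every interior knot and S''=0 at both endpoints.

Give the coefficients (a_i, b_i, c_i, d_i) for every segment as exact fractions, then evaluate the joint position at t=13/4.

  seg 0: a=2 b=236/47 c=0 d=-21/47
  seg 1: a=5 b=-331/47 c=-189/47 d=144/47
  seg 2: a=-3 b=-277/47 c=243/47 d=-81/94
S(13/4) = 2283/752

Δ: Δ0=1, Δ1=-8, Δ2=1
row 1: diag=8, rhs=-54; c'=1/8, d'=-27/4
row 2: denom=6−1·1/8=47/8; d'=(54−1·-27/4)/(47/8)=486/47
back: M2=486/47
back: M1=-27/4−1/8·486/47=-378/47
M: M0=0, M1=-378/47, M2=486/47, M3=0
seg 0: a=2, c=M0/2=0, d=(M1−M0)/(6·3)=-21/47, b=Δ0−h0·(2M0+M1)/6=236/47
seg 1: a=5, c=M1/2=-189/47, d=(M2−M1)/(6·1)=144/47, b=Δ1−h1·(2M1+M2)/6=-331/47
seg 2: a=-3, c=M2/2=243/47, d=(M3−M2)/(6·2)=-81/94, b=Δ2−h2·(2M2+M3)/6=-277/47
t_q=13/4 → seg 1, τ=1/4; S=5+-331/47·τ+-189/47·τ²+144/47·τ³=2283/752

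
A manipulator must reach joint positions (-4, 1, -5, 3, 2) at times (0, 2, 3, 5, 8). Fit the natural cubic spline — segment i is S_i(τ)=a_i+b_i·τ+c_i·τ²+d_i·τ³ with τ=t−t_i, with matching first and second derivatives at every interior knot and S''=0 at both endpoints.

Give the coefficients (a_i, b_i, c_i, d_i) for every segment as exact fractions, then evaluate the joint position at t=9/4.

  seg 0: a=-4 b=5953/978 c=0 d=-877/978
  seg 1: a=1 b=-4571/978 c=-877/163 d=3965/978
  seg 2: a=-5 b=-1600/489 c=2211/326 d=-3077/1956
  seg 3: a=3 b=2435/489 c=-433/163 d=433/1467
S(9/4) = -9209/20864

Δ: Δ0=5/2, Δ1=-6, Δ2=4, Δ3=-1/3
row 1: diag=6, rhs=-51; c'=1/6, d'=-17/2
row 2: denom=6−1·1/6=35/6; d'=(60−1·-17/2)/(35/6)=411/35
row 3: denom=10−2·12/35=326/35; d'=(-26−2·411/35)/(326/35)=-866/163
back: M3=-866/163
back: M2=411/35−12/35·-866/163=2211/163
back: M1=-17/2−1/6·2211/163=-1754/163
M: M0=0, M1=-1754/163, M2=2211/163, M3=-866/163, M4=0
seg 0: a=-4, c=M0/2=0, d=(M1−M0)/(6·2)=-877/978, b=Δ0−h0·(2M0+M1)/6=5953/978
seg 1: a=1, c=M1/2=-877/163, d=(M2−M1)/(6·1)=3965/978, b=Δ1−h1·(2M1+M2)/6=-4571/978
seg 2: a=-5, c=M2/2=2211/326, d=(M3−M2)/(6·2)=-3077/1956, b=Δ2−h2·(2M2+M3)/6=-1600/489
seg 3: a=3, c=M3/2=-433/163, d=(M4−M3)/(6·3)=433/1467, b=Δ3−h3·(2M3+M4)/6=2435/489
t_q=9/4 → seg 1, τ=1/4; S=1+-4571/978·τ+-877/163·τ²+3965/978·τ³=-9209/20864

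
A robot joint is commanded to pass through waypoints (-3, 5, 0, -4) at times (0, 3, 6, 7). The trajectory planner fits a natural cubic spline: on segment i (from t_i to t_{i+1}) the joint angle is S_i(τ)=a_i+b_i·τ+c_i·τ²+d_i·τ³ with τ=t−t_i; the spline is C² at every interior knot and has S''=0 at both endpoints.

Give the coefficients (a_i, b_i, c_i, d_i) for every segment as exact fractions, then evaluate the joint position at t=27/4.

Δ: Δ0=8/3, Δ1=-5/3, Δ2=-4
row 1: diag=12, rhs=-26; c'=1/4, d'=-13/6
row 2: denom=8−3·1/4=29/4; d'=(-14−3·-13/6)/(29/4)=-30/29
back: M2=-30/29
back: M1=-13/6−1/4·-30/29=-166/87
M: M0=0, M1=-166/87, M2=-30/29, M3=0
seg 0: a=-3, c=M0/2=0, d=(M1−M0)/(6·3)=-83/783, b=Δ0−h0·(2M0+M1)/6=105/29
seg 1: a=5, c=M1/2=-83/87, d=(M2−M1)/(6·3)=38/783, b=Δ1−h1·(2M1+M2)/6=22/29
seg 2: a=0, c=M2/2=-15/29, d=(M3−M2)/(6·1)=5/29, b=Δ2−h2·(2M2+M3)/6=-106/29
t_q=27/4 → seg 2, τ=3/4; S=0+-106/29·τ+-15/29·τ²+5/29·τ³=-5493/1856

  seg 0: a=-3 b=105/29 c=0 d=-83/783
  seg 1: a=5 b=22/29 c=-83/87 d=38/783
  seg 2: a=0 b=-106/29 c=-15/29 d=5/29
S(27/4) = -5493/1856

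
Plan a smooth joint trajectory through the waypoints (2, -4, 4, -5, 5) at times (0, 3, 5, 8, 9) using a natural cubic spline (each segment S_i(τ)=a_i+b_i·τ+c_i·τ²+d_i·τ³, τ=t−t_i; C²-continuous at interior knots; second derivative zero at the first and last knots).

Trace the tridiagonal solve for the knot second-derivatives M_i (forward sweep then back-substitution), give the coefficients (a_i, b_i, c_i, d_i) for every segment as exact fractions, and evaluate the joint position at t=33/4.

Δ: Δ0=-2, Δ1=4, Δ2=-3, Δ3=10
row 1: diag=10, rhs=36; c'=1/5, d'=18/5
row 2: denom=10−2·1/5=48/5; d'=(-42−2·18/5)/(48/5)=-41/8
row 3: denom=8−3·5/16=113/16; d'=(78−3·-41/8)/(113/16)=1494/113
back: M3=1494/113
back: M2=-41/8−5/16·1494/113=-1046/113
back: M1=18/5−1/5·-1046/113=616/113
M: M0=0, M1=616/113, M2=-1046/113, M3=1494/113, M4=0
seg 0: a=2, c=M0/2=0, d=(M1−M0)/(6·3)=308/1017, b=Δ0−h0·(2M0+M1)/6=-534/113
seg 1: a=-4, c=M1/2=308/113, d=(M2−M1)/(6·2)=-277/226, b=Δ1−h1·(2M1+M2)/6=390/113
seg 2: a=4, c=M2/2=-523/113, d=(M3−M2)/(6·3)=1270/1017, b=Δ2−h2·(2M2+M3)/6=-40/113
seg 3: a=-5, c=M3/2=747/113, d=(M4−M3)/(6·1)=-249/113, b=Δ3−h3·(2M3+M4)/6=632/113
t_q=33/4 → seg 3, τ=1/4; S=-5+632/113·τ+747/113·τ²+-249/113·τ³=-23309/7232

  seg 0: a=2 b=-534/113 c=0 d=308/1017
  seg 1: a=-4 b=390/113 c=308/113 d=-277/226
  seg 2: a=4 b=-40/113 c=-523/113 d=1270/1017
  seg 3: a=-5 b=632/113 c=747/113 d=-249/113
S(33/4) = -23309/7232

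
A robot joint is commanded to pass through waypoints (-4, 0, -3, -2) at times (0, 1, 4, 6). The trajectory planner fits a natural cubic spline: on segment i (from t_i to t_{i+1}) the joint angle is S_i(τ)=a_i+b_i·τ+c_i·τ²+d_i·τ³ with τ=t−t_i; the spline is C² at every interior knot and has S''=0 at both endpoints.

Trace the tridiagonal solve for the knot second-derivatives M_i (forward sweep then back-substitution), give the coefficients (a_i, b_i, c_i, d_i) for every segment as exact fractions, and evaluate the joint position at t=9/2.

  seg 0: a=-4 b=677/142 c=0 d=-109/142
  seg 1: a=0 b=175/71 c=-327/142 d=163/426
  seg 2: a=-3 b=-145/142 c=81/71 d=-27/142
S(9/2) = -3691/1136

Δ: Δ0=4, Δ1=-1, Δ2=1/2
row 1: diag=8, rhs=-30; c'=3/8, d'=-15/4
row 2: denom=10−3·3/8=71/8; d'=(9−3·-15/4)/(71/8)=162/71
back: M2=162/71
back: M1=-15/4−3/8·162/71=-327/71
M: M0=0, M1=-327/71, M2=162/71, M3=0
seg 0: a=-4, c=M0/2=0, d=(M1−M0)/(6·1)=-109/142, b=Δ0−h0·(2M0+M1)/6=677/142
seg 1: a=0, c=M1/2=-327/142, d=(M2−M1)/(6·3)=163/426, b=Δ1−h1·(2M1+M2)/6=175/71
seg 2: a=-3, c=M2/2=81/71, d=(M3−M2)/(6·2)=-27/142, b=Δ2−h2·(2M2+M3)/6=-145/142
t_q=9/2 → seg 2, τ=1/2; S=-3+-145/142·τ+81/71·τ²+-27/142·τ³=-3691/1136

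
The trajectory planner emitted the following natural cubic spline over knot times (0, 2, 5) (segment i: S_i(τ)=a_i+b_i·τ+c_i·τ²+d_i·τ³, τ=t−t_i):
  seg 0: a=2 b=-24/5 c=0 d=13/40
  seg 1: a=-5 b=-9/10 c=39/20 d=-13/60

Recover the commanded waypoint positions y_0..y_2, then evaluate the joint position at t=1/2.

y_0=2 y_1=-5 y_2=4
S(1/2) = -23/64

y_0 = S_0(0) = a_0 = 2
y_1 = S_1(0) = a_1 = -5
y_2 = S_1(3) = 4
t_q=1/2 is in segment 0 (τ=1/2); S_0(τ)=-23/64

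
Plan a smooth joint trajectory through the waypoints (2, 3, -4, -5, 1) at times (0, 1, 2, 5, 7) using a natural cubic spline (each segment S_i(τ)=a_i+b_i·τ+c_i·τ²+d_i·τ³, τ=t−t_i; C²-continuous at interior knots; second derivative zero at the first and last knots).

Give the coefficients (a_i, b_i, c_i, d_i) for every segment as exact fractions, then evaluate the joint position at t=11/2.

  seg 0: a=2 b=1348/411 c=0 d=-937/411
  seg 1: a=3 b=-1463/411 c=-937/137 d=1397/411
  seg 2: a=-4 b=-2894/411 c=460/137 d=-461/1233
  seg 3: a=-5 b=1237/411 c=-1/137 d=1/822
S(11/2) = -7665/2192

Δ: Δ0=1, Δ1=-7, Δ2=-1/3, Δ3=3
row 1: diag=4, rhs=-48; c'=1/4, d'=-12
row 2: denom=8−1·1/4=31/4; d'=(40−1·-12)/(31/4)=208/31
row 3: denom=10−3·12/31=274/31; d'=(20−3·208/31)/(274/31)=-2/137
back: M3=-2/137
back: M2=208/31−12/31·-2/137=920/137
back: M1=-12−1/4·920/137=-1874/137
M: M0=0, M1=-1874/137, M2=920/137, M3=-2/137, M4=0
seg 0: a=2, c=M0/2=0, d=(M1−M0)/(6·1)=-937/411, b=Δ0−h0·(2M0+M1)/6=1348/411
seg 1: a=3, c=M1/2=-937/137, d=(M2−M1)/(6·1)=1397/411, b=Δ1−h1·(2M1+M2)/6=-1463/411
seg 2: a=-4, c=M2/2=460/137, d=(M3−M2)/(6·3)=-461/1233, b=Δ2−h2·(2M2+M3)/6=-2894/411
seg 3: a=-5, c=M3/2=-1/137, d=(M4−M3)/(6·2)=1/822, b=Δ3−h3·(2M3+M4)/6=1237/411
t_q=11/2 → seg 3, τ=1/2; S=-5+1237/411·τ+-1/137·τ²+1/822·τ³=-7665/2192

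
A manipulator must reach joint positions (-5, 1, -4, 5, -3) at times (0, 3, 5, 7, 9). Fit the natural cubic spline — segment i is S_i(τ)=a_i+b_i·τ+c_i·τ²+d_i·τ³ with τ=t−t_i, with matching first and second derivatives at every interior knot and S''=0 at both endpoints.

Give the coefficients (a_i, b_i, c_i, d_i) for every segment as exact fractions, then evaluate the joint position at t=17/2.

  seg 0: a=-5 b=298/71 c=0 d=-52/213
  seg 1: a=1 b=-170/71 c=-156/71 d=609/568
  seg 2: a=-4 b=239/142 c=1203/284 d=-803/568
  seg 3: a=5 b=118/71 c=-603/142 d=201/284
S(17/2) = 743/2272

Δ: Δ0=2, Δ1=-5/2, Δ2=9/2, Δ3=-4
row 1: diag=10, rhs=-27; c'=1/5, d'=-27/10
row 2: denom=8−2·1/5=38/5; d'=(42−2·-27/10)/(38/5)=237/38
row 3: denom=8−2·5/19=142/19; d'=(-51−2·237/38)/(142/19)=-603/71
back: M3=-603/71
back: M2=237/38−5/19·-603/71=1203/142
back: M1=-27/10−1/5·1203/142=-312/71
M: M0=0, M1=-312/71, M2=1203/142, M3=-603/71, M4=0
seg 0: a=-5, c=M0/2=0, d=(M1−M0)/(6·3)=-52/213, b=Δ0−h0·(2M0+M1)/6=298/71
seg 1: a=1, c=M1/2=-156/71, d=(M2−M1)/(6·2)=609/568, b=Δ1−h1·(2M1+M2)/6=-170/71
seg 2: a=-4, c=M2/2=1203/284, d=(M3−M2)/(6·2)=-803/568, b=Δ2−h2·(2M2+M3)/6=239/142
seg 3: a=5, c=M3/2=-603/142, d=(M4−M3)/(6·2)=201/284, b=Δ3−h3·(2M3+M4)/6=118/71
t_q=17/2 → seg 3, τ=3/2; S=5+118/71·τ+-603/142·τ²+201/284·τ³=743/2272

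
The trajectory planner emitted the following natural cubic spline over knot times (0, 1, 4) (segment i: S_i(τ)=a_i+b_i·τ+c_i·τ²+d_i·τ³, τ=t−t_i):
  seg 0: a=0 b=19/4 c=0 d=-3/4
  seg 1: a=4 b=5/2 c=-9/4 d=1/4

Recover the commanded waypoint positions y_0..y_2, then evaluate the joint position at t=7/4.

y_0=0 y_1=4 y_2=-2
S(7/4) = 1207/256

y_0 = S_0(0) = a_0 = 0
y_1 = S_1(0) = a_1 = 4
y_2 = S_1(3) = -2
t_q=7/4 is in segment 1 (τ=3/4); S_1(τ)=1207/256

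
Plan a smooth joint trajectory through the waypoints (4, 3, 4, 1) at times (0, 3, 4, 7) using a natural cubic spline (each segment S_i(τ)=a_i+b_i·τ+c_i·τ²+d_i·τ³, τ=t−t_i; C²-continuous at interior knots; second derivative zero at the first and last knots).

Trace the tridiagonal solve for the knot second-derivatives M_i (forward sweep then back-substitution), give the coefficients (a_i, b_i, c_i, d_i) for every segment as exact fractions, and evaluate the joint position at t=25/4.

Δ: Δ0=-1/3, Δ1=1, Δ2=-1
row 1: diag=8, rhs=8; c'=1/8, d'=1
row 2: denom=8−1·1/8=63/8; d'=(-12−1·1)/(63/8)=-104/63
back: M2=-104/63
back: M1=1−1/8·-104/63=76/63
M: M0=0, M1=76/63, M2=-104/63, M3=0
seg 0: a=4, c=M0/2=0, d=(M1−M0)/(6·3)=38/567, b=Δ0−h0·(2M0+M1)/6=-59/63
seg 1: a=3, c=M1/2=38/63, d=(M2−M1)/(6·1)=-10/21, b=Δ1−h1·(2M1+M2)/6=55/63
seg 2: a=4, c=M2/2=-52/63, d=(M3−M2)/(6·3)=52/567, b=Δ2−h2·(2M2+M3)/6=41/63
t_q=25/4 → seg 2, τ=9/4; S=4+41/63·τ+-52/63·τ²+52/567·τ³=261/112

  seg 0: a=4 b=-59/63 c=0 d=38/567
  seg 1: a=3 b=55/63 c=38/63 d=-10/21
  seg 2: a=4 b=41/63 c=-52/63 d=52/567
S(25/4) = 261/112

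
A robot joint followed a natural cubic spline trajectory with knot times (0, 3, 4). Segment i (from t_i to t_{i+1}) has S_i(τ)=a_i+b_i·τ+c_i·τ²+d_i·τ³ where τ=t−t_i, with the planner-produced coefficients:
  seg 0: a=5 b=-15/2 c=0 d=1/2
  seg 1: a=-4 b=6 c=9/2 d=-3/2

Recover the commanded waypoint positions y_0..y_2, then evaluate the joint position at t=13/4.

y_0 = S_0(0) = a_0 = 5
y_1 = S_1(0) = a_1 = -4
y_2 = S_1(1) = 5
t_q=13/4 is in segment 1 (τ=1/4); S_1(τ)=-287/128

y_0=5 y_1=-4 y_2=5
S(13/4) = -287/128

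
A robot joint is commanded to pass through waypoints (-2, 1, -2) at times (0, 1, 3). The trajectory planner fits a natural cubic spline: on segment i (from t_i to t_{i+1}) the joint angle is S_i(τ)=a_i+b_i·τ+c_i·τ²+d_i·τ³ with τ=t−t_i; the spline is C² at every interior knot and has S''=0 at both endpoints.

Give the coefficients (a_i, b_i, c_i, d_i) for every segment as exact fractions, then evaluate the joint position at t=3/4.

  seg 0: a=-2 b=15/4 c=0 d=-3/4
  seg 1: a=1 b=3/2 c=-9/4 d=3/8
S(3/4) = 127/256

Δ: Δ0=3, Δ1=-3/2
row 1: diag=6, rhs=-27; c'=1/3, d'=-9/2
back: M1=-9/2
M: M0=0, M1=-9/2, M2=0
seg 0: a=-2, c=M0/2=0, d=(M1−M0)/(6·1)=-3/4, b=Δ0−h0·(2M0+M1)/6=15/4
seg 1: a=1, c=M1/2=-9/4, d=(M2−M1)/(6·2)=3/8, b=Δ1−h1·(2M1+M2)/6=3/2
t_q=3/4 → seg 0, τ=3/4; S=-2+15/4·τ+0·τ²+-3/4·τ³=127/256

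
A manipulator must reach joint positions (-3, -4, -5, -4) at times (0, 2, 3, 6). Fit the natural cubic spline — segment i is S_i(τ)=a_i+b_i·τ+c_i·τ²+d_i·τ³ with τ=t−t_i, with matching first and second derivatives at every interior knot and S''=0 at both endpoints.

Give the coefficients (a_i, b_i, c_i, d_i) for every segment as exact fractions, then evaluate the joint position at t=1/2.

  seg 0: a=-3 b=-77/282 c=0 d=-8/141
  seg 1: a=-4 b=-269/282 c=-16/47 d=83/282
  seg 2: a=-5 b=-106/141 c=51/94 d=-17/282
S(1/2) = -591/188

Δ: Δ0=-1/2, Δ1=-1, Δ2=1/3
row 1: diag=6, rhs=-3; c'=1/6, d'=-1/2
row 2: denom=8−1·1/6=47/6; d'=(8−1·-1/2)/(47/6)=51/47
back: M2=51/47
back: M1=-1/2−1/6·51/47=-32/47
M: M0=0, M1=-32/47, M2=51/47, M3=0
seg 0: a=-3, c=M0/2=0, d=(M1−M0)/(6·2)=-8/141, b=Δ0−h0·(2M0+M1)/6=-77/282
seg 1: a=-4, c=M1/2=-16/47, d=(M2−M1)/(6·1)=83/282, b=Δ1−h1·(2M1+M2)/6=-269/282
seg 2: a=-5, c=M2/2=51/94, d=(M3−M2)/(6·3)=-17/282, b=Δ2−h2·(2M2+M3)/6=-106/141
t_q=1/2 → seg 0, τ=1/2; S=-3+-77/282·τ+0·τ²+-8/141·τ³=-591/188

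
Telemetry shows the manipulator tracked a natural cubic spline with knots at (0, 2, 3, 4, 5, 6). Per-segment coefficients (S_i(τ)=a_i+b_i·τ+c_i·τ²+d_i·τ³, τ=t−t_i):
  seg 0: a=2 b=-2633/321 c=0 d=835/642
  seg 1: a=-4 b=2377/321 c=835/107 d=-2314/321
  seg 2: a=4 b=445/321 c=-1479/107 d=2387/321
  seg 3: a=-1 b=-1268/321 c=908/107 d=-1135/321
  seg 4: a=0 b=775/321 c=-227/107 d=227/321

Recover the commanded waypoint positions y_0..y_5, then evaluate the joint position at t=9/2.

y_0=2 y_1=-4 y_2=4 y_3=-1 y_4=0 y_5=1
S(9/2) = -1109/856

y_0 = S_0(0) = a_0 = 2
y_1 = S_1(0) = a_1 = -4
y_2 = S_2(0) = a_2 = 4
y_3 = S_3(0) = a_3 = -1
y_4 = S_4(0) = a_4 = 0
y_5 = S_4(1) = 1
t_q=9/2 is in segment 3 (τ=1/2); S_3(τ)=-1109/856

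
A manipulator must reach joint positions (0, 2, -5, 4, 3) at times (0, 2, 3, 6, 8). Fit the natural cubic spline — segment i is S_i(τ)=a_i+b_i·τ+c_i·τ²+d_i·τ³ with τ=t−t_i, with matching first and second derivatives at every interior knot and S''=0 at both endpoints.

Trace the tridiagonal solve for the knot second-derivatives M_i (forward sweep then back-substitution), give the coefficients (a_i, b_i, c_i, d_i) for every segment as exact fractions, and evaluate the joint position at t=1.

  seg 0: a=0 b=1773/416 c=0 d=-1357/1664
  seg 1: a=2 b=-1149/208 c=-4071/832 d=2843/832
  seg 2: a=-5 b=-4209/832 c=2229/416 d=-57/64
  seg 3: a=4 b=633/208 c=-2211/832 d=737/1664
S(1) = 5735/1664

Δ: Δ0=1, Δ1=-7, Δ2=3, Δ3=-1/2
row 1: diag=6, rhs=-48; c'=1/6, d'=-8
row 2: denom=8−1·1/6=47/6; d'=(60−1·-8)/(47/6)=408/47
row 3: denom=10−3·18/47=416/47; d'=(-21−3·408/47)/(416/47)=-2211/416
back: M3=-2211/416
back: M2=408/47−18/47·-2211/416=2229/208
back: M1=-8−1/6·2229/208=-4071/416
M: M0=0, M1=-4071/416, M2=2229/208, M3=-2211/416, M4=0
seg 0: a=0, c=M0/2=0, d=(M1−M0)/(6·2)=-1357/1664, b=Δ0−h0·(2M0+M1)/6=1773/416
seg 1: a=2, c=M1/2=-4071/832, d=(M2−M1)/(6·1)=2843/832, b=Δ1−h1·(2M1+M2)/6=-1149/208
seg 2: a=-5, c=M2/2=2229/416, d=(M3−M2)/(6·3)=-57/64, b=Δ2−h2·(2M2+M3)/6=-4209/832
seg 3: a=4, c=M3/2=-2211/832, d=(M4−M3)/(6·2)=737/1664, b=Δ3−h3·(2M3+M4)/6=633/208
t_q=1 → seg 0, τ=1; S=0+1773/416·τ+0·τ²+-1357/1664·τ³=5735/1664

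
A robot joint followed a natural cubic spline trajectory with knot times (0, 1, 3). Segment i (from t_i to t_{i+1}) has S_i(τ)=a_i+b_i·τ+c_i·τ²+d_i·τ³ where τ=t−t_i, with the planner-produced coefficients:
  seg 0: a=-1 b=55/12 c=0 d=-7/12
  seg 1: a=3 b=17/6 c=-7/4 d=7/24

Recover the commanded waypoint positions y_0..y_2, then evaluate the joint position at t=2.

y_0 = S_0(0) = a_0 = -1
y_1 = S_1(0) = a_1 = 3
y_2 = S_1(2) = 4
t_q=2 is in segment 1 (τ=1); S_1(τ)=35/8

y_0=-1 y_1=3 y_2=4
S(2) = 35/8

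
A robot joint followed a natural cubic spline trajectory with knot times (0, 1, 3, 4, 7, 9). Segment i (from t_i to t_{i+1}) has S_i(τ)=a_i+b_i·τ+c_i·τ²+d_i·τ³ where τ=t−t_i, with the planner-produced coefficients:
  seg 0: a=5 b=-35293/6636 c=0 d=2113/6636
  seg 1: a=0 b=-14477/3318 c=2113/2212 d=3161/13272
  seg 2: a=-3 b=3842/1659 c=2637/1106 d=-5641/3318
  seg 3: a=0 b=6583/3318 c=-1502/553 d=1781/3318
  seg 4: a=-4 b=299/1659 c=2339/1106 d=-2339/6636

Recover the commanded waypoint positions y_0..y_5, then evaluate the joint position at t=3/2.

y_0 = S_0(0) = a_0 = 5
y_1 = S_1(0) = a_1 = 0
y_2 = S_2(0) = a_2 = -3
y_3 = S_3(0) = a_3 = 0
y_4 = S_4(0) = a_4 = -4
y_5 = S_4(2) = 2
t_q=3/2 is in segment 1 (τ=1/2); S_1(τ)=-67705/35392

y_0=5 y_1=0 y_2=-3 y_3=0 y_4=-4 y_5=2
S(3/2) = -67705/35392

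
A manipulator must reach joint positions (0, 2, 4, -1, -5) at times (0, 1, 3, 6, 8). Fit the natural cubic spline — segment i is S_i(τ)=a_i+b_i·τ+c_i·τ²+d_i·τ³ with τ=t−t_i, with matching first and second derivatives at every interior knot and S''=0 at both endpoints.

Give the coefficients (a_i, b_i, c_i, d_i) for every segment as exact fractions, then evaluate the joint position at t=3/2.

  seg 0: a=0 b=3155/1518 c=0 d=-119/1518
  seg 1: a=2 b=1399/759 c=-119/506 d=-283/3036
  seg 2: a=4 b=-164/759 c=-201/253 d=236/2277
  seg 3: a=-1 b=-1658/759 c=35/253 d=-35/1518
S(3/2) = 23083/8096

Δ: Δ0=2, Δ1=1, Δ2=-5/3, Δ3=-2
row 1: diag=6, rhs=-6; c'=1/3, d'=-1
row 2: denom=10−2·1/3=28/3; d'=(-16−2·-1)/(28/3)=-3/2
row 3: denom=10−3·9/28=253/28; d'=(-2−3·-3/2)/(253/28)=70/253
back: M3=70/253
back: M2=-3/2−9/28·70/253=-402/253
back: M1=-1−1/3·-402/253=-119/253
M: M0=0, M1=-119/253, M2=-402/253, M3=70/253, M4=0
seg 0: a=0, c=M0/2=0, d=(M1−M0)/(6·1)=-119/1518, b=Δ0−h0·(2M0+M1)/6=3155/1518
seg 1: a=2, c=M1/2=-119/506, d=(M2−M1)/(6·2)=-283/3036, b=Δ1−h1·(2M1+M2)/6=1399/759
seg 2: a=4, c=M2/2=-201/253, d=(M3−M2)/(6·3)=236/2277, b=Δ2−h2·(2M2+M3)/6=-164/759
seg 3: a=-1, c=M3/2=35/253, d=(M4−M3)/(6·2)=-35/1518, b=Δ3−h3·(2M3+M4)/6=-1658/759
t_q=3/2 → seg 1, τ=1/2; S=2+1399/759·τ+-119/506·τ²+-283/3036·τ³=23083/8096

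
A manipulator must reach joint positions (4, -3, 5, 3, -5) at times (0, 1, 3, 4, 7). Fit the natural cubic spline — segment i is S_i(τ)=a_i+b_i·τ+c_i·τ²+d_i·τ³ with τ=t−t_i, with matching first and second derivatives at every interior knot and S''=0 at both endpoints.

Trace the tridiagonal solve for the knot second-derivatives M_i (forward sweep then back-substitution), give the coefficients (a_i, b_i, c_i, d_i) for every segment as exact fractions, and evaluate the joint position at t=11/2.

  seg 0: a=4 b=-1417/150 c=0 d=367/150
  seg 1: a=-3 b=-158/75 c=367/50 d=-643/300
  seg 2: a=5 b=23/15 c=-138/25 d=149/75
  seg 3: a=3 b=-266/75 c=11/25 d=-11/225
S(11/2) = -299/200

Δ: Δ0=-7, Δ1=4, Δ2=-2, Δ3=-8/3
row 1: diag=6, rhs=66; c'=1/3, d'=11
row 2: denom=6−2·1/3=16/3; d'=(-36−2·11)/(16/3)=-87/8
row 3: denom=8−1·3/16=125/16; d'=(-4−1·-87/8)/(125/16)=22/25
back: M3=22/25
back: M2=-87/8−3/16·22/25=-276/25
back: M1=11−1/3·-276/25=367/25
M: M0=0, M1=367/25, M2=-276/25, M3=22/25, M4=0
seg 0: a=4, c=M0/2=0, d=(M1−M0)/(6·1)=367/150, b=Δ0−h0·(2M0+M1)/6=-1417/150
seg 1: a=-3, c=M1/2=367/50, d=(M2−M1)/(6·2)=-643/300, b=Δ1−h1·(2M1+M2)/6=-158/75
seg 2: a=5, c=M2/2=-138/25, d=(M3−M2)/(6·1)=149/75, b=Δ2−h2·(2M2+M3)/6=23/15
seg 3: a=3, c=M3/2=11/25, d=(M4−M3)/(6·3)=-11/225, b=Δ3−h3·(2M3+M4)/6=-266/75
t_q=11/2 → seg 3, τ=3/2; S=3+-266/75·τ+11/25·τ²+-11/225·τ³=-299/200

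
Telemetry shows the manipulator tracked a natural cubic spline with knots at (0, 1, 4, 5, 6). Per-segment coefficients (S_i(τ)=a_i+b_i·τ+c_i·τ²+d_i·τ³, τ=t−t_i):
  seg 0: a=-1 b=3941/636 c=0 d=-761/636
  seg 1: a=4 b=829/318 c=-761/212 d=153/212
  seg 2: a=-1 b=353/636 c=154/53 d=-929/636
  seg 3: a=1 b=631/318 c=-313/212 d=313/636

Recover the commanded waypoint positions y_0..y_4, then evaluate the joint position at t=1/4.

y_0=-1 y_1=4 y_2=-1 y_3=1 y_4=2
S(1/4) = 7197/13568

y_0 = S_0(0) = a_0 = -1
y_1 = S_1(0) = a_1 = 4
y_2 = S_2(0) = a_2 = -1
y_3 = S_3(0) = a_3 = 1
y_4 = S_3(1) = 2
t_q=1/4 is in segment 0 (τ=1/4); S_0(τ)=7197/13568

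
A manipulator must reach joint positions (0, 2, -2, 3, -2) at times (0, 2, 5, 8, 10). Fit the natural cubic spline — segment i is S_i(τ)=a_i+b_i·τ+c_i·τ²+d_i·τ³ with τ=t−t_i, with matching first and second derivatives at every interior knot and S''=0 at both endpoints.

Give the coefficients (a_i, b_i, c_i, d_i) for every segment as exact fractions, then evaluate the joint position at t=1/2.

Δ: Δ0=1, Δ1=-4/3, Δ2=5/3, Δ3=-5/2
row 1: diag=10, rhs=-14; c'=3/10, d'=-7/5
row 2: denom=12−3·3/10=111/10; d'=(18−3·-7/5)/(111/10)=2
row 3: denom=10−3·10/37=340/37; d'=(-25−3·2)/(340/37)=-1147/340
back: M3=-1147/340
back: M2=2−10/37·-1147/340=99/34
back: M1=-7/5−3/10·99/34=-773/340
M: M0=0, M1=-773/340, M2=99/34, M3=-1147/340, M4=0
seg 0: a=0, c=M0/2=0, d=(M1−M0)/(6·2)=-773/4080, b=Δ0−h0·(2M0+M1)/6=1793/1020
seg 1: a=2, c=M1/2=-773/680, d=(M2−M1)/(6·3)=1763/6120, b=Δ1−h1·(2M1+M2)/6=-263/510
seg 2: a=-2, c=M2/2=99/68, d=(M3−M2)/(6·3)=-2137/6120, b=Δ2−h2·(2M2+M3)/6=53/120
seg 3: a=3, c=M3/2=-1147/680, d=(M4−M3)/(6·2)=1147/4080, b=Δ3−h3·(2M3+M4)/6=-64/255
t_q=1/2 → seg 0, τ=1/2; S=0+1793/1020·τ+0·τ²+-773/4080·τ³=1861/2176

  seg 0: a=0 b=1793/1020 c=0 d=-773/4080
  seg 1: a=2 b=-263/510 c=-773/680 d=1763/6120
  seg 2: a=-2 b=53/120 c=99/68 d=-2137/6120
  seg 3: a=3 b=-64/255 c=-1147/680 d=1147/4080
S(1/2) = 1861/2176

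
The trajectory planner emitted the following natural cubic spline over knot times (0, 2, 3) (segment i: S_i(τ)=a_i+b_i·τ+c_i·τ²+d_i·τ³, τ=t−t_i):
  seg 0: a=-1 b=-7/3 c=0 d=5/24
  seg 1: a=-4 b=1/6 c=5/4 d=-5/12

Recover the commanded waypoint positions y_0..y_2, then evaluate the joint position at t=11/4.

y_0 = S_0(0) = a_0 = -1
y_1 = S_1(0) = a_1 = -4
y_2 = S_1(1) = -3
t_q=11/4 is in segment 1 (τ=3/4); S_1(τ)=-857/256

y_0=-1 y_1=-4 y_2=-3
S(11/4) = -857/256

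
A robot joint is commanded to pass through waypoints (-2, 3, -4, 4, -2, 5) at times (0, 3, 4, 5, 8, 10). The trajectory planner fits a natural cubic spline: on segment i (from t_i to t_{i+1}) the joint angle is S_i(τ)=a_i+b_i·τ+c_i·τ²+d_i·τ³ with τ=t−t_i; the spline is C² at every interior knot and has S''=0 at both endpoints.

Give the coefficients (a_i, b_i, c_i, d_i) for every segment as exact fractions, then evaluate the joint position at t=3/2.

Δ: Δ0=5/3, Δ1=-7, Δ2=8, Δ3=-2, Δ4=7/2
row 1: diag=8, rhs=-52; c'=1/8, d'=-13/2
row 2: denom=4−1·1/8=31/8; d'=(90−1·-13/2)/(31/8)=772/31
row 3: denom=8−1·8/31=240/31; d'=(-60−1·772/31)/(240/31)=-329/30
row 4: denom=10−3·31/80=707/80; d'=(33−3·-329/30)/(707/80)=5272/707
back: M4=5272/707
back: M3=-329/30−31/80·5272/707=-29389/2121
back: M2=772/31−8/31·-29389/2121=60404/2121
back: M1=-13/2−1/8·60404/2121=-21337/2121
M: M0=0, M1=-21337/2121, M2=60404/2121, M3=-29389/2121, M4=5272/707, M5=0
seg 0: a=-2, c=M0/2=0, d=(M1−M0)/(6·3)=-21337/38178, b=Δ0−h0·(2M0+M1)/6=9469/1414
seg 1: a=3, c=M1/2=-21337/4242, d=(M2−M1)/(6·1)=27247/4242, b=Δ1−h1·(2M1+M2)/6=-5934/707
seg 2: a=-4, c=M2/2=30202/2121, d=(M3−M2)/(6·1)=-9977/1414, b=Δ2−h2·(2M2+M3)/6=3463/4242
seg 3: a=4, c=M3/2=-29389/4242, d=(M4−M3)/(6·3)=45205/38178, b=Δ3−h3·(2M3+M4)/6=17239/2121
seg 4: a=-2, c=M4/2=2636/707, d=(M5−M4)/(6·2)=-1318/2121, b=Δ4−h4·(2M4+M5)/6=-6241/4242
t_q=3/2 → seg 0, τ=3/2; S=-2+9469/1414·τ+0·τ²+-21337/38178·τ³=69667/11312

  seg 0: a=-2 b=9469/1414 c=0 d=-21337/38178
  seg 1: a=3 b=-5934/707 c=-21337/4242 d=27247/4242
  seg 2: a=-4 b=3463/4242 c=30202/2121 d=-9977/1414
  seg 3: a=4 b=17239/2121 c=-29389/4242 d=45205/38178
  seg 4: a=-2 b=-6241/4242 c=2636/707 d=-1318/2121
S(3/2) = 69667/11312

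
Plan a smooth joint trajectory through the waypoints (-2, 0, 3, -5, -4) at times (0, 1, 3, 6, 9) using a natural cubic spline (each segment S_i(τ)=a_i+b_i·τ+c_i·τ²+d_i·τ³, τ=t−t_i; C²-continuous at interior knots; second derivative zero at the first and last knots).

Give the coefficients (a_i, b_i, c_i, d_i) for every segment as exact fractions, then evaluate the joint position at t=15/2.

  seg 0: a=-2 b=2347/1236 c=0 d=125/1236
  seg 1: a=0 b=1361/618 c=125/412 d=-809/2472
  seg 2: a=3 b=-158/309 c=-171/103 d=97/309
  seg 3: a=-5 b=-617/309 c=120/103 d=-40/309
S(15/2) = -1197/206

Δ: Δ0=2, Δ1=3/2, Δ2=-8/3, Δ3=1/3
row 1: diag=6, rhs=-3; c'=1/3, d'=-1/2
row 2: denom=10−2·1/3=28/3; d'=(-25−2·-1/2)/(28/3)=-18/7
row 3: denom=12−3·9/28=309/28; d'=(18−3·-18/7)/(309/28)=240/103
back: M3=240/103
back: M2=-18/7−9/28·240/103=-342/103
back: M1=-1/2−1/3·-342/103=125/206
M: M0=0, M1=125/206, M2=-342/103, M3=240/103, M4=0
seg 0: a=-2, c=M0/2=0, d=(M1−M0)/(6·1)=125/1236, b=Δ0−h0·(2M0+M1)/6=2347/1236
seg 1: a=0, c=M1/2=125/412, d=(M2−M1)/(6·2)=-809/2472, b=Δ1−h1·(2M1+M2)/6=1361/618
seg 2: a=3, c=M2/2=-171/103, d=(M3−M2)/(6·3)=97/309, b=Δ2−h2·(2M2+M3)/6=-158/309
seg 3: a=-5, c=M3/2=120/103, d=(M4−M3)/(6·3)=-40/309, b=Δ3−h3·(2M3+M4)/6=-617/309
t_q=15/2 → seg 3, τ=3/2; S=-5+-617/309·τ+120/103·τ²+-40/309·τ³=-1197/206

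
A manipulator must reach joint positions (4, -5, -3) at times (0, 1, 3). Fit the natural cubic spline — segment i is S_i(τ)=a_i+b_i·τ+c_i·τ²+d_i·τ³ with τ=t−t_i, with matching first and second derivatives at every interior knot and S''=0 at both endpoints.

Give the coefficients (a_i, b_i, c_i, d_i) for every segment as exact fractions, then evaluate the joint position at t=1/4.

Δ: Δ0=-9, Δ1=1
row 1: diag=6, rhs=60; c'=1/3, d'=10
back: M1=10
M: M0=0, M1=10, M2=0
seg 0: a=4, c=M0/2=0, d=(M1−M0)/(6·1)=5/3, b=Δ0−h0·(2M0+M1)/6=-32/3
seg 1: a=-5, c=M1/2=5, d=(M2−M1)/(6·2)=-5/6, b=Δ1−h1·(2M1+M2)/6=-17/3
t_q=1/4 → seg 0, τ=1/4; S=4+-32/3·τ+0·τ²+5/3·τ³=87/64

  seg 0: a=4 b=-32/3 c=0 d=5/3
  seg 1: a=-5 b=-17/3 c=5 d=-5/6
S(1/4) = 87/64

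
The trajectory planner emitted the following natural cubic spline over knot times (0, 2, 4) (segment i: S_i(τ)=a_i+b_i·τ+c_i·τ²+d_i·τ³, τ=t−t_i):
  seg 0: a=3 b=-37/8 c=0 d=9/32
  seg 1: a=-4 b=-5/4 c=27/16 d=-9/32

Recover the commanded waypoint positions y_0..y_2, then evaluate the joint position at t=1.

y_0=3 y_1=-4 y_2=-2
S(1) = -43/32

y_0 = S_0(0) = a_0 = 3
y_1 = S_1(0) = a_1 = -4
y_2 = S_1(2) = -2
t_q=1 is in segment 0 (τ=1); S_0(τ)=-43/32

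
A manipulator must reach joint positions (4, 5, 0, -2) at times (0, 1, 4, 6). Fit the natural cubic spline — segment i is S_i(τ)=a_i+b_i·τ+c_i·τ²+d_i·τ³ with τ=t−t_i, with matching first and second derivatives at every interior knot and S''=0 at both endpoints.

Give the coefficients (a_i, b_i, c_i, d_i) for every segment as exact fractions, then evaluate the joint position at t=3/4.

Δ: Δ0=1, Δ1=-5/3, Δ2=-1
row 1: diag=8, rhs=-16; c'=3/8, d'=-2
row 2: denom=10−3·3/8=71/8; d'=(4−3·-2)/(71/8)=80/71
back: M2=80/71
back: M1=-2−3/8·80/71=-172/71
M: M0=0, M1=-172/71, M2=80/71, M3=0
seg 0: a=4, c=M0/2=0, d=(M1−M0)/(6·1)=-86/213, b=Δ0−h0·(2M0+M1)/6=299/213
seg 1: a=5, c=M1/2=-86/71, d=(M2−M1)/(6·3)=14/71, b=Δ1−h1·(2M1+M2)/6=41/213
seg 2: a=0, c=M2/2=40/71, d=(M3−M2)/(6·2)=-20/213, b=Δ2−h2·(2M2+M3)/6=-373/213
t_q=3/4 → seg 0, τ=3/4; S=4+299/213·τ+0·τ²+-86/213·τ³=11093/2272

  seg 0: a=4 b=299/213 c=0 d=-86/213
  seg 1: a=5 b=41/213 c=-86/71 d=14/71
  seg 2: a=0 b=-373/213 c=40/71 d=-20/213
S(3/4) = 11093/2272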